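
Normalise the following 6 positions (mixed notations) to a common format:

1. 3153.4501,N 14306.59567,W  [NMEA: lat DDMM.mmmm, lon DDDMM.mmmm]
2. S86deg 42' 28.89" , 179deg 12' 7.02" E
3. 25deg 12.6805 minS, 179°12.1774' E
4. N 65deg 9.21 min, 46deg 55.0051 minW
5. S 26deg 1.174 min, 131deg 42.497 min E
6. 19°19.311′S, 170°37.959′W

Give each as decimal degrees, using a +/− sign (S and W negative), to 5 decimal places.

Point 1:
  Lat: degrees = first 2 digits = 31, minutes = 53.4501; 31 + 53.4501/60 = 31.890835
  N → positive
  Longitude: degrees = first 3 digits = 143, minutes = 6.59567; 143 + 6.59567/60 = 143.109928
  hemisphere W, so the sign is −
Point 2:
  φ: 86 + 42/60 + 28.89/3600 = 86.708025
  S ⇒ negate
  λ: 179° + 12/60 + 7.02/3600 = 179 + 0.200000 + 0.001950 = 179.201950
  E → positive
Point 3:
  Latitude: 25 + 12.6805/60 = 25.211342
  S ⇒ negate
  Longitude: 179 + 12.1774/60 = 179.202957
  E → positive
Point 4:
  Latitude: 65 + 9.21/60 = 65.153500
  N → positive
  λ: 46 + 55.0051/60 = 46.916752
  W ⇒ negate
Point 5:
  φ: 1.174′ = 0.019567°; total 26.019567
  S ⇒ negate
  λ: 42.497′ = 0.708283°; total 131.708283
  E → positive
Point 6:
  Latitude: 19.311′ = 0.321850°; total 19.321850
  hemisphere S, so the sign is −
  Lon: 170 + 37.959/60 = 170.632650
  W → negative

1. 31.89084, -143.10993
2. -86.70803, 179.20195
3. -25.21134, 179.20296
4. 65.15350, -46.91675
5. -26.01957, 131.70828
6. -19.32185, -170.63265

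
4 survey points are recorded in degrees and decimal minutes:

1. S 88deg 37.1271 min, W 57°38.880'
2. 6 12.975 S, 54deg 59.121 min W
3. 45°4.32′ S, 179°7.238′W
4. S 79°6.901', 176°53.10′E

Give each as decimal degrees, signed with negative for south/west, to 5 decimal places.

1. -88.61879, -57.64800
2. -6.21625, -54.98535
3. -45.07200, -179.12063
4. -79.11502, 176.88500

Point 1:
  Lat: 37.1271′ = 0.618785°; total 88.618785
  hemisphere S, so the sign is −
  Lon: 57 + 38.88/60 = 57.648000
  hemisphere W, so the sign is −
Point 2:
  φ: 12.975′ = 0.216250°; total 6.216250
  S → negative
  λ: 59.121′ = 0.985350°; total 54.985350
  W ⇒ negate
Point 3:
  Lat: 4.32′ = 0.072000°; total 45.072000
  hemisphere S, so the sign is −
  Lon: 7.238′ = 0.120633°; total 179.120633
  W → negative
Point 4:
  Lat: 6.901′ = 0.115017°; total 79.115017
  S ⇒ negate
  Lon: 176 + 53.1/60 = 176.885000
  E ⇒ keep positive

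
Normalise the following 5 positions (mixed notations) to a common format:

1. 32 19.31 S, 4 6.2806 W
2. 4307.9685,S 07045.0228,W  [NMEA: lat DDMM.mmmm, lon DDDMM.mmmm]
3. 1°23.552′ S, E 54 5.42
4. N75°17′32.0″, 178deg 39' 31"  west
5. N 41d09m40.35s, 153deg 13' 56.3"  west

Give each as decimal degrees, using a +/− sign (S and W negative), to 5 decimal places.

Point 1:
  φ: 19.31′ = 0.321833°; total 32.321833
  S ⇒ negate
  Lon: 6.2806′ = 0.104677°; total 4.104677
  hemisphere W, so the sign is −
Point 2:
  Lat: degrees = first 2 digits = 43, minutes = 7.9685; 43 + 7.9685/60 = 43.132808
  S → negative
  λ: split at 3 digits → 070° and 45.0228′; 70 + 45.0228/60 = 70.750380
  W → negative
Point 3:
  Lat: 1 + 23.552/60 = 1.392533
  S ⇒ negate
  λ: 5.42′ = 0.090333°; total 54.090333
  E ⇒ keep positive
Point 4:
  φ: 75 + 17/60 + 32/3600 = 75.292222
  N ⇒ keep positive
  Longitude: 178° + 39/60 + 31/3600 = 178 + 0.650000 + 0.008611 = 178.658611
  W ⇒ negate
Point 5:
  Lat: 9′ + 40.35″ = 9.67250′; 41 + 9.67250/60 = 41.161208
  N ⇒ keep positive
  λ: 153° + 13/60 + 56.3/3600 = 153 + 0.216667 + 0.015639 = 153.232306
  W → negative

1. -32.32183, -4.10468
2. -43.13281, -70.75038
3. -1.39253, 54.09033
4. 75.29222, -178.65861
5. 41.16121, -153.23231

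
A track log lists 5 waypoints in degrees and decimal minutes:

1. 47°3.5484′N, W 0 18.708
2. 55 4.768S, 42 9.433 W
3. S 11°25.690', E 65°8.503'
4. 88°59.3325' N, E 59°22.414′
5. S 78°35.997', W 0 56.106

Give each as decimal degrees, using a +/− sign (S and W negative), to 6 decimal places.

Point 1:
  Lat: 3.5484′ = 0.059140°; total 47.0591400
  N → positive
  Longitude: 0 + 18.708/60 = 0.3118000
  W ⇒ negate
Point 2:
  φ: 4.768′ = 0.079467°; total 55.0794667
  S ⇒ negate
  Longitude: 9.433′ = 0.157217°; total 42.1572167
  W → negative
Point 3:
  φ: 11 + 25.69/60 = 11.4281667
  S ⇒ negate
  λ: 65 + 8.503/60 = 65.1417167
  E ⇒ keep positive
Point 4:
  Lat: 88 + 59.3325/60 = 88.9888750
  N → positive
  Lon: 22.414′ = 0.373567°; total 59.3735667
  E ⇒ keep positive
Point 5:
  Latitude: 78 + 35.997/60 = 78.5999500
  S ⇒ negate
  Lon: 56.106′ = 0.935100°; total 0.9351000
  hemisphere W, so the sign is −

1. 47.059140, -0.311800
2. -55.079467, -42.157217
3. -11.428167, 65.141717
4. 88.988875, 59.373567
5. -78.599950, -0.935100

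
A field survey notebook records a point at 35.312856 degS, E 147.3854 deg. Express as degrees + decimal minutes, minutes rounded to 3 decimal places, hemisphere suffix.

35° 18.771′ S, 147° 23.124′ E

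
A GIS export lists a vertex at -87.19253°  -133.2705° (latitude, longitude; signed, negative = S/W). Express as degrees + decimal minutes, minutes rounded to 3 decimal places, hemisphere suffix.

87° 11.552′ S, 133° 16.230′ W

Latitude is negative → S; |value| = 87.192530
φ: 87° + 0.192530 × 60 = 87° 11.55180′
Longitude is negative → W; |value| = 133.270500
Longitude: fractional part 0.270500 → 16.23000 minutes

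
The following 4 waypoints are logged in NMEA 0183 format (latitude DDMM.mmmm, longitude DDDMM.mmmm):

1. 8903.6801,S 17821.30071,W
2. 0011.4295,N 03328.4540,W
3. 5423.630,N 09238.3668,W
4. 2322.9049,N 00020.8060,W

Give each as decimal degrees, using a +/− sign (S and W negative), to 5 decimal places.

Point 1:
  φ: split at 2 digits → 89° and 3.6801′; 89 + 3.6801/60 = 89.061335
  S → negative
  Longitude: degrees = first 3 digits = 178, minutes = 21.30071; 178 + 21.30071/60 = 178.355012
  W → negative
Point 2:
  Latitude: split at 2 digits → 00° and 11.4295′; 0 + 11.4295/60 = 0.190492
  N → positive
  λ: split at 3 digits → 033° and 28.454′; 33 + 28.454/60 = 33.474233
  W → negative
Point 3:
  Latitude: split at 2 digits → 54° and 23.63′; 54 + 23.63/60 = 54.393833
  N → positive
  Longitude: degrees = first 3 digits = 92, minutes = 38.3668; 92 + 38.3668/60 = 92.639447
  hemisphere W, so the sign is −
Point 4:
  Lat: split at 2 digits → 23° and 22.9049′; 23 + 22.9049/60 = 23.381748
  N ⇒ keep positive
  λ: degrees = first 3 digits = 0, minutes = 20.806; 0 + 20.806/60 = 0.346767
  W ⇒ negate

1. -89.06134, -178.35501
2. 0.19049, -33.47423
3. 54.39383, -92.63945
4. 23.38175, -0.34677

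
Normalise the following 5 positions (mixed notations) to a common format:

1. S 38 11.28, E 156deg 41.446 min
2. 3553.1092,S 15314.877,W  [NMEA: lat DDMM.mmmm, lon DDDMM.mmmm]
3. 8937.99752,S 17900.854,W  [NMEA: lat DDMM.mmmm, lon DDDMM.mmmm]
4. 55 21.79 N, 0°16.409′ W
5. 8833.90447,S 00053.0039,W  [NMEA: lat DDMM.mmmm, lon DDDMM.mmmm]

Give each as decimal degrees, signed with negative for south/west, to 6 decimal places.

1. -38.188000, 156.690767
2. -35.885153, -153.247950
3. -89.633292, -179.014233
4. 55.363167, -0.273483
5. -88.565075, -0.883398

Point 1:
  Latitude: 11.28′ = 0.188000°; total 38.1880000
  hemisphere S, so the sign is −
  Lon: 156 + 41.446/60 = 156.6907667
  E → positive
Point 2:
  Latitude: degrees = first 2 digits = 35, minutes = 53.1092; 35 + 53.1092/60 = 35.8851533
  hemisphere S, so the sign is −
  λ: degrees = first 3 digits = 153, minutes = 14.877; 153 + 14.877/60 = 153.2479500
  W ⇒ negate
Point 3:
  Latitude: split at 2 digits → 89° and 37.99752′; 89 + 37.99752/60 = 89.6332920
  S ⇒ negate
  Lon: split at 3 digits → 179° and 0.854′; 179 + 0.854/60 = 179.0142333
  W → negative
Point 4:
  φ: 55 + 21.79/60 = 55.3631667
  N ⇒ keep positive
  λ: 16.409′ = 0.273483°; total 0.2734833
  hemisphere W, so the sign is −
Point 5:
  Latitude: split at 2 digits → 88° and 33.90447′; 88 + 33.90447/60 = 88.5650745
  hemisphere S, so the sign is −
  λ: split at 3 digits → 000° and 53.0039′; 0 + 53.0039/60 = 0.8833983
  hemisphere W, so the sign is −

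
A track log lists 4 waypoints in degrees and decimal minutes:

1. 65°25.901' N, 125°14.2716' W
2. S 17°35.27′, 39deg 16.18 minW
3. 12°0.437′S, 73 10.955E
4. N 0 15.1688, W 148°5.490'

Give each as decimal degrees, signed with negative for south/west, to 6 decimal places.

1. 65.431683, -125.237860
2. -17.587833, -39.269667
3. -12.007283, 73.182583
4. 0.252813, -148.091500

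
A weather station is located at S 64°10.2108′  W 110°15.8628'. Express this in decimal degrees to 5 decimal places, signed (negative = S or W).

-64.17018, -110.26438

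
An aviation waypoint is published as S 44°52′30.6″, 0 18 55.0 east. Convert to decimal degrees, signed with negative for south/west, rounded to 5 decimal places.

Latitude: 44 + 52/60 + 30.6/3600 = 44.875167
S ⇒ negate
Longitude: 0 + 18/60 + 55/3600 = 0.315278
E ⇒ keep positive

-44.87517, 0.31528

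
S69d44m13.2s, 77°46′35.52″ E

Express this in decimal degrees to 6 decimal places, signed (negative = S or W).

-69.737000, 77.776533

Lat: 69 + 44/60 + 13.2/3600 = 69.7370000
S → negative
Longitude: 77 + 46/60 + 35.52/3600 = 77.7765333
E ⇒ keep positive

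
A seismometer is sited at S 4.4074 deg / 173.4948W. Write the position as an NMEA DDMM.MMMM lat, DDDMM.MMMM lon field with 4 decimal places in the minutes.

Latitude: fractional part 0.407400 → 24.444000 minutes
Lon: minutes = (173.494800 − 173) × 60 = 29.688000

0424.4440,S / 17329.6880,W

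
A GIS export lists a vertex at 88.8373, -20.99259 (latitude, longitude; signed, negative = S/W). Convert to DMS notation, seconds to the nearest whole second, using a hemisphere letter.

88°50′14″ N, 20°59′33″ W

φ: 0.837300° → 50.23800′; 0.23800 × 60 = 14.28″
Longitude is negative → W; |value| = 20.992590
Longitude: 0.992590° → 59.55540′; 0.55540 × 60 = 33.32″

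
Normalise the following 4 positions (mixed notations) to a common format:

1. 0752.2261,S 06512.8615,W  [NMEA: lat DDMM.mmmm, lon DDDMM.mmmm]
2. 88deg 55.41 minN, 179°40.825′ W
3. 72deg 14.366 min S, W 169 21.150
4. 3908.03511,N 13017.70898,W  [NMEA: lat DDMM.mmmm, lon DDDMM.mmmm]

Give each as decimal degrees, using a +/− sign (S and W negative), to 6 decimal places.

1. -7.870435, -65.214358
2. 88.923500, -179.680417
3. -72.239433, -169.352500
4. 39.133919, -130.295150

Point 1:
  Lat: split at 2 digits → 07° and 52.2261′; 7 + 52.2261/60 = 7.8704350
  hemisphere S, so the sign is −
  Longitude: split at 3 digits → 065° and 12.8615′; 65 + 12.8615/60 = 65.2143583
  hemisphere W, so the sign is −
Point 2:
  Lat: 55.41′ = 0.923500°; total 88.9235000
  N ⇒ keep positive
  Lon: 179 + 40.825/60 = 179.6804167
  W → negative
Point 3:
  Latitude: 14.366′ = 0.239433°; total 72.2394333
  hemisphere S, so the sign is −
  λ: 21.15′ = 0.352500°; total 169.3525000
  hemisphere W, so the sign is −
Point 4:
  Latitude: split at 2 digits → 39° and 8.03511′; 39 + 8.03511/60 = 39.1339185
  N → positive
  Longitude: split at 3 digits → 130° and 17.70898′; 130 + 17.70898/60 = 130.2951497
  W ⇒ negate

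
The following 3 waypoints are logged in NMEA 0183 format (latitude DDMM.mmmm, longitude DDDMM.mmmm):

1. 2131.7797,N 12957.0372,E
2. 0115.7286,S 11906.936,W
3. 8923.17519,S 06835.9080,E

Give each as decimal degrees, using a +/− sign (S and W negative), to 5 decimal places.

Point 1:
  Lat: degrees = first 2 digits = 21, minutes = 31.7797; 21 + 31.7797/60 = 21.529662
  N → positive
  Lon: degrees = first 3 digits = 129, minutes = 57.0372; 129 + 57.0372/60 = 129.950620
  E → positive
Point 2:
  Latitude: split at 2 digits → 01° and 15.7286′; 1 + 15.7286/60 = 1.262143
  S ⇒ negate
  Lon: split at 3 digits → 119° and 6.936′; 119 + 6.936/60 = 119.115600
  hemisphere W, so the sign is −
Point 3:
  Latitude: degrees = first 2 digits = 89, minutes = 23.17519; 89 + 23.17519/60 = 89.386253
  hemisphere S, so the sign is −
  λ: split at 3 digits → 068° and 35.908′; 68 + 35.908/60 = 68.598467
  E ⇒ keep positive

1. 21.52966, 129.95062
2. -1.26214, -119.11560
3. -89.38625, 68.59847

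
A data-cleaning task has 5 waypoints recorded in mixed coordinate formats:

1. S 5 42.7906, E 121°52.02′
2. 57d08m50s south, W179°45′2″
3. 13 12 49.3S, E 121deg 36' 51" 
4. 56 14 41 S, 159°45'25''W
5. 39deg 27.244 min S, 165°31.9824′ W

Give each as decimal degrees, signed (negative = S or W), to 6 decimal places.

Point 1:
  Lat: 5 + 42.7906/60 = 5.7131767
  S ⇒ negate
  λ: 52.02′ = 0.867000°; total 121.8670000
  E → positive
Point 2:
  Latitude: 8′ + 50″ = 8.83333′; 57 + 8.83333/60 = 57.1472222
  S → negative
  Lon: 45′ + 2″ = 45.03333′; 179 + 45.03333/60 = 179.7505556
  W → negative
Point 3:
  Lat: 13 + 12/60 + 49.3/3600 = 13.2136944
  S → negative
  λ: 121° + 36/60 + 51/3600 = 121 + 0.600000 + 0.014167 = 121.6141667
  E ⇒ keep positive
Point 4:
  Latitude: 56° + 14/60 + 41/3600 = 56 + 0.233333 + 0.011389 = 56.2447222
  S ⇒ negate
  Lon: 45′ + 25″ = 45.41667′; 159 + 45.41667/60 = 159.7569444
  W → negative
Point 5:
  Lat: 27.244′ = 0.454067°; total 39.4540667
  S → negative
  Longitude: 31.9824′ = 0.533040°; total 165.5330400
  W → negative

1. -5.713177, 121.867000
2. -57.147222, -179.750556
3. -13.213694, 121.614167
4. -56.244722, -159.756944
5. -39.454067, -165.533040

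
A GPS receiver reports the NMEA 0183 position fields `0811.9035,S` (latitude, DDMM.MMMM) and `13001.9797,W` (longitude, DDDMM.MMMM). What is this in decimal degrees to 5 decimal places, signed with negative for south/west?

Lat: split at 2 digits → 08° and 11.9035′; 8 + 11.9035/60 = 8.198392
S ⇒ negate
Lon: degrees = first 3 digits = 130, minutes = 1.9797; 130 + 1.9797/60 = 130.032995
hemisphere W, so the sign is −

-8.19839, -130.03300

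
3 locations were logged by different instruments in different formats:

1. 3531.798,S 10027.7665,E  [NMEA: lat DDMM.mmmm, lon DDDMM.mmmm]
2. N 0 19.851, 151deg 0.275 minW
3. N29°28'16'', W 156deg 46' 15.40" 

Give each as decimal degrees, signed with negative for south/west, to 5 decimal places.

1. -35.52997, 100.46278
2. 0.33085, -151.00458
3. 29.47111, -156.77094

Point 1:
  Lat: split at 2 digits → 35° and 31.798′; 35 + 31.798/60 = 35.529967
  hemisphere S, so the sign is −
  Lon: degrees = first 3 digits = 100, minutes = 27.7665; 100 + 27.7665/60 = 100.462775
  E → positive
Point 2:
  Lat: 19.851′ = 0.330850°; total 0.330850
  N ⇒ keep positive
  Longitude: 151 + 0.275/60 = 151.004583
  W → negative
Point 3:
  φ: 28′ + 16″ = 28.26667′; 29 + 28.26667/60 = 29.471111
  N → positive
  λ: 156 + 46/60 + 15.4/3600 = 156.770944
  hemisphere W, so the sign is −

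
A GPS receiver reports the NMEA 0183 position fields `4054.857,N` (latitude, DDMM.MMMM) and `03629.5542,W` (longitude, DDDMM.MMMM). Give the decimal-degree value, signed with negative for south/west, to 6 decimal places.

φ: split at 2 digits → 40° and 54.857′; 40 + 54.857/60 = 40.9142833
N ⇒ keep positive
λ: degrees = first 3 digits = 36, minutes = 29.5542; 36 + 29.5542/60 = 36.4925700
W ⇒ negate

40.914283, -36.492570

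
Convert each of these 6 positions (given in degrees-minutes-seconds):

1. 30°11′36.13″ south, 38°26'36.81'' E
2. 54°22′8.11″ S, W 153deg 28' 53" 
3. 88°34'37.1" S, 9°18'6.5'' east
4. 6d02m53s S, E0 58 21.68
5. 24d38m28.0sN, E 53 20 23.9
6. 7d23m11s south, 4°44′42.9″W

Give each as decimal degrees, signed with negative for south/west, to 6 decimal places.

1. -30.193369, 38.443558
2. -54.368919, -153.481389
3. -88.576972, 9.301806
4. -6.048056, 0.972689
5. 24.641111, 53.339972
6. -7.386389, -4.745250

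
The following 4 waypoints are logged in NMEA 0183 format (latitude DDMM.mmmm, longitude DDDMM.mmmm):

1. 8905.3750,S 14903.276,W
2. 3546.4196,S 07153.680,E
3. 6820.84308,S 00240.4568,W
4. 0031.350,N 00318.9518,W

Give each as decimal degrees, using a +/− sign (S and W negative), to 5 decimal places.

1. -89.08958, -149.05460
2. -35.77366, 71.89467
3. -68.34738, -2.67428
4. 0.52250, -3.31586

Point 1:
  Latitude: split at 2 digits → 89° and 5.375′; 89 + 5.375/60 = 89.089583
  S ⇒ negate
  λ: split at 3 digits → 149° and 3.276′; 149 + 3.276/60 = 149.054600
  W → negative
Point 2:
  Lat: split at 2 digits → 35° and 46.4196′; 35 + 46.4196/60 = 35.773660
  hemisphere S, so the sign is −
  Longitude: degrees = first 3 digits = 71, minutes = 53.68; 71 + 53.68/60 = 71.894667
  E → positive
Point 3:
  Lat: split at 2 digits → 68° and 20.84308′; 68 + 20.84308/60 = 68.347385
  S → negative
  λ: degrees = first 3 digits = 2, minutes = 40.4568; 2 + 40.4568/60 = 2.674280
  hemisphere W, so the sign is −
Point 4:
  φ: degrees = first 2 digits = 0, minutes = 31.35; 0 + 31.35/60 = 0.522500
  N ⇒ keep positive
  Longitude: degrees = first 3 digits = 3, minutes = 18.9518; 3 + 18.9518/60 = 3.315863
  W → negative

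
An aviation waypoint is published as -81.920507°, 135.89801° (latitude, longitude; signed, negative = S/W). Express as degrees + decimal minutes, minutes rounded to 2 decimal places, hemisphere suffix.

81° 55.23′ S, 135° 53.88′ E

Latitude is negative → S; |value| = 81.920507
Latitude: minutes = (81.920507 − 81) × 60 = 55.2304
Lon: minutes = (135.898010 − 135) × 60 = 53.8806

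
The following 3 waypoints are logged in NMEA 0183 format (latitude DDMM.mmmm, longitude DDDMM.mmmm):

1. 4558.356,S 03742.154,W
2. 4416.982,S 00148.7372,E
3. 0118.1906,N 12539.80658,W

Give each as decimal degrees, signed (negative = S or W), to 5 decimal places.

1. -45.97260, -37.70257
2. -44.28303, 1.81229
3. 1.30318, -125.66344

Point 1:
  φ: degrees = first 2 digits = 45, minutes = 58.356; 45 + 58.356/60 = 45.972600
  hemisphere S, so the sign is −
  λ: degrees = first 3 digits = 37, minutes = 42.154; 37 + 42.154/60 = 37.702567
  W ⇒ negate
Point 2:
  φ: split at 2 digits → 44° and 16.982′; 44 + 16.982/60 = 44.283033
  hemisphere S, so the sign is −
  Lon: degrees = first 3 digits = 1, minutes = 48.7372; 1 + 48.7372/60 = 1.812287
  E ⇒ keep positive
Point 3:
  Latitude: degrees = first 2 digits = 1, minutes = 18.1906; 1 + 18.1906/60 = 1.303177
  N → positive
  λ: split at 3 digits → 125° and 39.80658′; 125 + 39.80658/60 = 125.663443
  W → negative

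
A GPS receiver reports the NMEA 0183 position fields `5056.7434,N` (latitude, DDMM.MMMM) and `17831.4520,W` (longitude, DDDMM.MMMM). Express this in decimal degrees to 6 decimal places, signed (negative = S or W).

Lat: degrees = first 2 digits = 50, minutes = 56.7434; 50 + 56.7434/60 = 50.9457233
N → positive
Longitude: degrees = first 3 digits = 178, minutes = 31.452; 178 + 31.452/60 = 178.5242000
W → negative

50.945723, -178.524200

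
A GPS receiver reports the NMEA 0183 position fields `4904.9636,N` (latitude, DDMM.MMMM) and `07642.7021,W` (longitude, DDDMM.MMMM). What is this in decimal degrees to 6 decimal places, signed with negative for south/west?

49.082727, -76.711702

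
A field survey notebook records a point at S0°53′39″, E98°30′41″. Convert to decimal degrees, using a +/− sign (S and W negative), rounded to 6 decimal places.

Latitude: 0 + 53/60 + 39/3600 = 0.8941667
S ⇒ negate
Longitude: 30′ + 41″ = 30.68333′; 98 + 30.68333/60 = 98.5113889
E → positive

-0.894167, 98.511389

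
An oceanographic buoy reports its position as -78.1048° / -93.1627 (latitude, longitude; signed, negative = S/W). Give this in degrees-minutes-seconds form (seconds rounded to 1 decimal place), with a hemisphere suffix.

Latitude is negative → S; |value| = 78.104800
Latitude: whole degrees 78; 6.28800′ → 6′ and 17.280″
Longitude is negative → W; |value| = 93.162700
λ: 0.162700° → 9.76200′; 0.76200 × 60 = 45.720″

78°06′17.3″ S, 93°09′45.7″ W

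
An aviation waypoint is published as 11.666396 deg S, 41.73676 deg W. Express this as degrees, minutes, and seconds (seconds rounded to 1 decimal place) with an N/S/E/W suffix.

Lat: 0.666396 × 60 = 39.98376′ → 39′, remainder × 60 = 59.026″
Longitude: 0.736760 × 60 = 44.20560′ → 44′, remainder × 60 = 12.336″

11°39′59.0″ S, 41°44′12.3″ W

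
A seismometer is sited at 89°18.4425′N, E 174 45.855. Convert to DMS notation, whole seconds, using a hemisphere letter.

89°18′27″ N, 174°45′51″ E

φ: fractional minutes 0.44250 × 60 = 26.55″
Lon: fractional minutes 0.85500 × 60 = 51.30″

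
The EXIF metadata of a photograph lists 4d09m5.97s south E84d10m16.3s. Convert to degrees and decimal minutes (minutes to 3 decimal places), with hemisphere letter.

4° 9.100′ S, 84° 10.272′ E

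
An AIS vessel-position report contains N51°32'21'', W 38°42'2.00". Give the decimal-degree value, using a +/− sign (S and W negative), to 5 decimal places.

Lat: 51° + 32/60 + 21/3600 = 51 + 0.533333 + 0.005833 = 51.539167
N ⇒ keep positive
λ: 42′ + 2″ = 42.03333′; 38 + 42.03333/60 = 38.700556
hemisphere W, so the sign is −

51.53917, -38.70056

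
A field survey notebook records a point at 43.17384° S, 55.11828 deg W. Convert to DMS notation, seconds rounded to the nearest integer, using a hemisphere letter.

43°10′26″ S, 55°07′6″ W

φ: 0.173840 × 60 = 10.43040′ → 10′, remainder × 60 = 25.82″
Lon: 0.118280 × 60 = 7.09680′ → 7′, remainder × 60 = 5.81″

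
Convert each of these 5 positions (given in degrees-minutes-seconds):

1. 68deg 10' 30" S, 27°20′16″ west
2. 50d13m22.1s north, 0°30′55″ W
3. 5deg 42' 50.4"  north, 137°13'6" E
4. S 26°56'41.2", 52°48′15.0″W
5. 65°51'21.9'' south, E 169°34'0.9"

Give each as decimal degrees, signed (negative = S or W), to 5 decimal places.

Point 1:
  Latitude: 68° + 10/60 + 30/3600 = 68 + 0.166667 + 0.008333 = 68.175000
  S ⇒ negate
  λ: 27° + 20/60 + 16/3600 = 27 + 0.333333 + 0.004444 = 27.337778
  hemisphere W, so the sign is −
Point 2:
  φ: 50° + 13/60 + 22.1/3600 = 50 + 0.216667 + 0.006139 = 50.222806
  N → positive
  Longitude: 0° + 30/60 + 55/3600 = 0 + 0.500000 + 0.015278 = 0.515278
  W ⇒ negate
Point 3:
  φ: 5° + 42/60 + 50.4/3600 = 5 + 0.700000 + 0.014000 = 5.714000
  N → positive
  λ: 137 + 13/60 + 6/3600 = 137.218333
  E → positive
Point 4:
  Lat: 56′ + 41.2″ = 56.68667′; 26 + 56.68667/60 = 26.944778
  hemisphere S, so the sign is −
  Lon: 52° + 48/60 + 15/3600 = 52 + 0.800000 + 0.004167 = 52.804167
  W ⇒ negate
Point 5:
  φ: 51′ + 21.9″ = 51.36500′; 65 + 51.36500/60 = 65.856083
  S → negative
  Longitude: 169° + 34/60 + 0.9/3600 = 169 + 0.566667 + 0.000250 = 169.566917
  E ⇒ keep positive

1. -68.17500, -27.33778
2. 50.22281, -0.51528
3. 5.71400, 137.21833
4. -26.94478, -52.80417
5. -65.85608, 169.56692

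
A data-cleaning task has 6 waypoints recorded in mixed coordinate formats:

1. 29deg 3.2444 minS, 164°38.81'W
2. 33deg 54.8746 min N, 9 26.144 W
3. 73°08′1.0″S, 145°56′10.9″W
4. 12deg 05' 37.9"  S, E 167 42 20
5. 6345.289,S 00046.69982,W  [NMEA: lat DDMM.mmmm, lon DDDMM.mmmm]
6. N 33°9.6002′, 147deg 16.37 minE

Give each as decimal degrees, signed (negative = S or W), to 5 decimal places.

Point 1:
  φ: 29 + 3.2444/60 = 29.054073
  hemisphere S, so the sign is −
  Lon: 164 + 38.81/60 = 164.646833
  hemisphere W, so the sign is −
Point 2:
  Latitude: 33 + 54.8746/60 = 33.914577
  N → positive
  Lon: 26.144′ = 0.435733°; total 9.435733
  hemisphere W, so the sign is −
Point 3:
  φ: 73° + 8/60 + 1/3600 = 73 + 0.133333 + 0.000278 = 73.133611
  S → negative
  λ: 145° + 56/60 + 10.9/3600 = 145 + 0.933333 + 0.003028 = 145.936361
  hemisphere W, so the sign is −
Point 4:
  Lat: 12 + 5/60 + 37.9/3600 = 12.093861
  S → negative
  Longitude: 167° + 42/60 + 20/3600 = 167 + 0.700000 + 0.005556 = 167.705556
  E → positive
Point 5:
  φ: split at 2 digits → 63° and 45.289′; 63 + 45.289/60 = 63.754817
  hemisphere S, so the sign is −
  λ: split at 3 digits → 000° and 46.69982′; 0 + 46.69982/60 = 0.778330
  W → negative
Point 6:
  φ: 9.6002′ = 0.160003°; total 33.160003
  N → positive
  Lon: 16.37′ = 0.272833°; total 147.272833
  E → positive

1. -29.05407, -164.64683
2. 33.91458, -9.43573
3. -73.13361, -145.93636
4. -12.09386, 167.70556
5. -63.75482, -0.77833
6. 33.16000, 147.27283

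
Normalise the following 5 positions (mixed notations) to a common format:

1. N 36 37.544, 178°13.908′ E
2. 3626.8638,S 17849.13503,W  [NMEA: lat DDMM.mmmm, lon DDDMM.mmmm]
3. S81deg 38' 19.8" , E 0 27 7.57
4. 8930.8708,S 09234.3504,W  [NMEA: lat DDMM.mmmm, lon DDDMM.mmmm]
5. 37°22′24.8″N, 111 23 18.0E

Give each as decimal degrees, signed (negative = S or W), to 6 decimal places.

Point 1:
  Lat: 36 + 37.544/60 = 36.6257333
  N ⇒ keep positive
  Lon: 13.908′ = 0.231800°; total 178.2318000
  E ⇒ keep positive
Point 2:
  Latitude: degrees = first 2 digits = 36, minutes = 26.8638; 36 + 26.8638/60 = 36.4477300
  S ⇒ negate
  Lon: split at 3 digits → 178° and 49.13503′; 178 + 49.13503/60 = 178.8189172
  W → negative
Point 3:
  Latitude: 81° + 38/60 + 19.8/3600 = 81 + 0.633333 + 0.005500 = 81.6388333
  S ⇒ negate
  Lon: 0 + 27/60 + 7.57/3600 = 0.4521028
  E ⇒ keep positive
Point 4:
  Lat: split at 2 digits → 89° and 30.8708′; 89 + 30.8708/60 = 89.5145133
  S ⇒ negate
  λ: split at 3 digits → 092° and 34.3504′; 92 + 34.3504/60 = 92.5725067
  hemisphere W, so the sign is −
Point 5:
  Lat: 37 + 22/60 + 24.8/3600 = 37.3735556
  N ⇒ keep positive
  Longitude: 111 + 23/60 + 18/3600 = 111.3883333
  E → positive

1. 36.625733, 178.231800
2. -36.447730, -178.818917
3. -81.638833, 0.452103
4. -89.514513, -92.572507
5. 37.373556, 111.388333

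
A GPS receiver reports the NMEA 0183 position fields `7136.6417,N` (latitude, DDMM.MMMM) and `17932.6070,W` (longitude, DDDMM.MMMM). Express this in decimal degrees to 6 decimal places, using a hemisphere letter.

71.610695° N, 179.543450° W

Latitude: degrees = first 2 digits = 71, minutes = 36.6417; 71 + 36.6417/60 = 71.6106950
Lon: split at 3 digits → 179° and 32.607′; 179 + 32.607/60 = 179.5434500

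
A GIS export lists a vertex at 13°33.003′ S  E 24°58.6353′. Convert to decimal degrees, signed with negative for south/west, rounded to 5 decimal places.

Lat: 33.003′ = 0.550050°; total 13.550050
hemisphere S, so the sign is −
Longitude: 58.6353′ = 0.977255°; total 24.977255
E ⇒ keep positive

-13.55005, 24.97726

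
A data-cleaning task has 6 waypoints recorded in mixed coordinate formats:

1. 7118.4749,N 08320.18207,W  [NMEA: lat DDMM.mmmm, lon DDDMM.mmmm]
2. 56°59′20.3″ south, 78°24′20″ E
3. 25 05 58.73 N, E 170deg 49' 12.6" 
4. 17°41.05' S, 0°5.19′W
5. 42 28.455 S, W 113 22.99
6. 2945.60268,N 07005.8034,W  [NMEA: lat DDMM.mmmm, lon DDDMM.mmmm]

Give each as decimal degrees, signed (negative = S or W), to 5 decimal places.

Point 1:
  φ: split at 2 digits → 71° and 18.4749′; 71 + 18.4749/60 = 71.307915
  N → positive
  Lon: split at 3 digits → 083° and 20.18207′; 83 + 20.18207/60 = 83.336368
  hemisphere W, so the sign is −
Point 2:
  φ: 56° + 59/60 + 20.3/3600 = 56 + 0.983333 + 0.005639 = 56.988972
  S → negative
  Lon: 24′ + 20″ = 24.33333′; 78 + 24.33333/60 = 78.405556
  E → positive
Point 3:
  Latitude: 25° + 5/60 + 58.73/3600 = 25 + 0.083333 + 0.016314 = 25.099647
  N → positive
  Lon: 49′ + 12.6″ = 49.21000′; 170 + 49.21000/60 = 170.820167
  E → positive
Point 4:
  φ: 41.05′ = 0.684167°; total 17.684167
  hemisphere S, so the sign is −
  λ: 5.19′ = 0.086500°; total 0.086500
  W → negative
Point 5:
  Lat: 42 + 28.455/60 = 42.474250
  S ⇒ negate
  Longitude: 22.99′ = 0.383167°; total 113.383167
  hemisphere W, so the sign is −
Point 6:
  φ: degrees = first 2 digits = 29, minutes = 45.60268; 29 + 45.60268/60 = 29.760045
  N ⇒ keep positive
  λ: degrees = first 3 digits = 70, minutes = 5.8034; 70 + 5.8034/60 = 70.096723
  W ⇒ negate

1. 71.30792, -83.33637
2. -56.98897, 78.40556
3. 25.09965, 170.82017
4. -17.68417, -0.08650
5. -42.47425, -113.38317
6. 29.76004, -70.09672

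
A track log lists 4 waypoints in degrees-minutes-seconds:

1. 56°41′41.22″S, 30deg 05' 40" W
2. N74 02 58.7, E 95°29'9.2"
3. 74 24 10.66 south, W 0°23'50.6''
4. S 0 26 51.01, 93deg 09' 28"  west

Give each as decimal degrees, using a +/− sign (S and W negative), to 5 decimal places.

Point 1:
  Latitude: 56° + 41/60 + 41.22/3600 = 56 + 0.683333 + 0.011450 = 56.694783
  hemisphere S, so the sign is −
  λ: 5′ + 40″ = 5.66667′; 30 + 5.66667/60 = 30.094444
  hemisphere W, so the sign is −
Point 2:
  Latitude: 74 + 2/60 + 58.7/3600 = 74.049639
  N → positive
  λ: 95° + 29/60 + 9.2/3600 = 95 + 0.483333 + 0.002556 = 95.485889
  E ⇒ keep positive
Point 3:
  φ: 74 + 24/60 + 10.66/3600 = 74.402961
  S ⇒ negate
  Lon: 23′ + 50.6″ = 23.84333′; 0 + 23.84333/60 = 0.397389
  W → negative
Point 4:
  Latitude: 26′ + 51.01″ = 26.85017′; 0 + 26.85017/60 = 0.447503
  S ⇒ negate
  λ: 9′ + 28″ = 9.46667′; 93 + 9.46667/60 = 93.157778
  hemisphere W, so the sign is −

1. -56.69478, -30.09444
2. 74.04964, 95.48589
3. -74.40296, -0.39739
4. -0.44750, -93.15778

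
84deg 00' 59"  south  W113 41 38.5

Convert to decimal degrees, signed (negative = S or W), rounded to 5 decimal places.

φ: 0′ + 59″ = 0.98333′; 84 + 0.98333/60 = 84.016389
S → negative
λ: 113° + 41/60 + 38.5/3600 = 113 + 0.683333 + 0.010694 = 113.694028
hemisphere W, so the sign is −

-84.01639, -113.69403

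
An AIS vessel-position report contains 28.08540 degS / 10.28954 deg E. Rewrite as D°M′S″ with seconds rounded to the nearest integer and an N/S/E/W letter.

φ: 0.085400 × 60 = 5.12400′ → 5′, remainder × 60 = 7.44″
Lon: 0.289540° → 17.37240′; 0.37240 × 60 = 22.34″

28°05′7″ S, 10°17′22″ E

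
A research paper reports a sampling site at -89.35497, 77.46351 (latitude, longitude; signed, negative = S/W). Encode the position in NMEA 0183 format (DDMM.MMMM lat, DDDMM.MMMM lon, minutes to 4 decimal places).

Latitude is negative → S; |value| = 89.354970
Latitude: minutes = (89.354970 − 89) × 60 = 21.298200
Longitude: minutes = (77.463510 − 77) × 60 = 27.810600

8921.2982,S / 07727.8106,E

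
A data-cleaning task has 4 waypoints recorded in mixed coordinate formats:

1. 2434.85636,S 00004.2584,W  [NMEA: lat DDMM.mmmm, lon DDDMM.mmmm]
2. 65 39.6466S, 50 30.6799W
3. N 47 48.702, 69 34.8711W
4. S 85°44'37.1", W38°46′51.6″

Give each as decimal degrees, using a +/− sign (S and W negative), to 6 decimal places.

1. -24.580939, -0.070973
2. -65.660777, -50.511332
3. 47.811700, -69.581185
4. -85.743639, -38.781000

Point 1:
  φ: degrees = first 2 digits = 24, minutes = 34.85636; 24 + 34.85636/60 = 24.5809393
  hemisphere S, so the sign is −
  λ: degrees = first 3 digits = 0, minutes = 4.2584; 0 + 4.2584/60 = 0.0709733
  W → negative
Point 2:
  Latitude: 39.6466′ = 0.660777°; total 65.6607767
  hemisphere S, so the sign is −
  Lon: 50 + 30.6799/60 = 50.5113317
  W → negative
Point 3:
  Latitude: 48.702′ = 0.811700°; total 47.8117000
  N → positive
  λ: 69 + 34.8711/60 = 69.5811850
  W → negative
Point 4:
  φ: 44′ + 37.1″ = 44.61833′; 85 + 44.61833/60 = 85.7436389
  S ⇒ negate
  λ: 38 + 46/60 + 51.6/3600 = 38.7810000
  W → negative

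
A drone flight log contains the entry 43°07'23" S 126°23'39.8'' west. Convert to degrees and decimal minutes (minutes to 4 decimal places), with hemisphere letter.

43° 7.3833′ S, 126° 23.6633′ W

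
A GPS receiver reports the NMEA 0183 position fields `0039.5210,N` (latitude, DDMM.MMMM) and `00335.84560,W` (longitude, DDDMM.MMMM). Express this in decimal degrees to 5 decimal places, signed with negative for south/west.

0.65868, -3.59743

φ: degrees = first 2 digits = 0, minutes = 39.521; 0 + 39.521/60 = 0.658683
N ⇒ keep positive
Longitude: degrees = first 3 digits = 3, minutes = 35.8456; 3 + 35.8456/60 = 3.597427
hemisphere W, so the sign is −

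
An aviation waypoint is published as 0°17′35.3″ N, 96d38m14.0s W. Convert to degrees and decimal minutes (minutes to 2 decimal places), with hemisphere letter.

0° 17.59′ N, 96° 38.23′ W

Latitude: 17 + 35.3/60 = 17.5883′
λ: seconds/60 = 0.23333; minutes = 38 + 0.23333 = 38.2333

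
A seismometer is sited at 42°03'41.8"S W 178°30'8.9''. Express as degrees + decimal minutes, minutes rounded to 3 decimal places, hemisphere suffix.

42° 3.697′ S, 178° 30.148′ W

Latitude: 3 + 41.8/60 = 3.69667′
Lon: 30 + 8.9/60 = 30.14833′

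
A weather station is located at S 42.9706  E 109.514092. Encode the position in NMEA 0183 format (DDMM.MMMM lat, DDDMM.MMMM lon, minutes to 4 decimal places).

4258.2360,S / 10930.8455,E

Latitude: fractional part 0.970600 → 58.236000 minutes
Lon: 109° + 0.514092 × 60 = 109° 30.845520′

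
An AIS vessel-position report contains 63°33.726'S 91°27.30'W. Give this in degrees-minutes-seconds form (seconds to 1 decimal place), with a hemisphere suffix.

63°33′43.6″ S, 91°27′18.0″ W

φ: fractional minutes 0.72600 × 60 = 43.560″
λ: 27.30000′ → 27′ and 0.30000 × 60 = 18.000″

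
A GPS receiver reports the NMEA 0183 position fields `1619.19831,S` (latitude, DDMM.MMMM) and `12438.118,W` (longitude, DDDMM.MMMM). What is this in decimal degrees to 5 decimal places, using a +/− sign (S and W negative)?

-16.31997, -124.63530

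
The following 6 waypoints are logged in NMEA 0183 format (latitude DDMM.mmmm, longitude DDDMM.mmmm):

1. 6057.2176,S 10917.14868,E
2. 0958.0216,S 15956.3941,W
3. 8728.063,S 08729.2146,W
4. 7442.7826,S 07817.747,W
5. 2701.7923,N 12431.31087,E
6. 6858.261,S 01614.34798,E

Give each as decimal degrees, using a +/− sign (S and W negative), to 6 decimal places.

Point 1:
  Lat: split at 2 digits → 60° and 57.2176′; 60 + 57.2176/60 = 60.9536267
  hemisphere S, so the sign is −
  λ: degrees = first 3 digits = 109, minutes = 17.14868; 109 + 17.14868/60 = 109.2858113
  E → positive
Point 2:
  Lat: degrees = first 2 digits = 9, minutes = 58.0216; 9 + 58.0216/60 = 9.9670267
  S → negative
  Lon: degrees = first 3 digits = 159, minutes = 56.3941; 159 + 56.3941/60 = 159.9399017
  W ⇒ negate
Point 3:
  φ: degrees = first 2 digits = 87, minutes = 28.063; 87 + 28.063/60 = 87.4677167
  S → negative
  Lon: degrees = first 3 digits = 87, minutes = 29.2146; 87 + 29.2146/60 = 87.4869100
  W → negative
Point 4:
  Latitude: split at 2 digits → 74° and 42.7826′; 74 + 42.7826/60 = 74.7130433
  S ⇒ negate
  Longitude: split at 3 digits → 078° and 17.747′; 78 + 17.747/60 = 78.2957833
  hemisphere W, so the sign is −
Point 5:
  φ: degrees = first 2 digits = 27, minutes = 1.7923; 27 + 1.7923/60 = 27.0298717
  N → positive
  Longitude: split at 3 digits → 124° and 31.31087′; 124 + 31.31087/60 = 124.5218478
  E → positive
Point 6:
  Lat: degrees = first 2 digits = 68, minutes = 58.261; 68 + 58.261/60 = 68.9710167
  hemisphere S, so the sign is −
  Longitude: split at 3 digits → 016° and 14.34798′; 16 + 14.34798/60 = 16.2391330
  E ⇒ keep positive

1. -60.953627, 109.285811
2. -9.967027, -159.939902
3. -87.467717, -87.486910
4. -74.713043, -78.295783
5. 27.029872, 124.521848
6. -68.971017, 16.239133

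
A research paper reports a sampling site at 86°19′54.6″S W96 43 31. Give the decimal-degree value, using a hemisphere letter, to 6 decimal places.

Lat: 86 + 19/60 + 54.6/3600 = 86.3318333
λ: 96 + 43/60 + 31/3600 = 96.7252778

86.331833° S, 96.725278° W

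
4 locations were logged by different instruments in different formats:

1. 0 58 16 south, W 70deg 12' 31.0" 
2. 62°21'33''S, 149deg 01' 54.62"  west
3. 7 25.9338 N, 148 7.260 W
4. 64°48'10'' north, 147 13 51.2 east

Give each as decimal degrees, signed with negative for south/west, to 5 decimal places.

Point 1:
  φ: 0° + 58/60 + 16/3600 = 0 + 0.966667 + 0.004444 = 0.971111
  S ⇒ negate
  Lon: 70 + 12/60 + 31/3600 = 70.208611
  W → negative
Point 2:
  φ: 62 + 21/60 + 33/3600 = 62.359167
  S ⇒ negate
  Lon: 1′ + 54.62″ = 1.91033′; 149 + 1.91033/60 = 149.031839
  hemisphere W, so the sign is −
Point 3:
  φ: 7 + 25.9338/60 = 7.432230
  N → positive
  λ: 7.26′ = 0.121000°; total 148.121000
  hemisphere W, so the sign is −
Point 4:
  φ: 48′ + 10″ = 48.16667′; 64 + 48.16667/60 = 64.802778
  N → positive
  Longitude: 147 + 13/60 + 51.2/3600 = 147.230889
  E → positive

1. -0.97111, -70.20861
2. -62.35917, -149.03184
3. 7.43223, -148.12100
4. 64.80278, 147.23089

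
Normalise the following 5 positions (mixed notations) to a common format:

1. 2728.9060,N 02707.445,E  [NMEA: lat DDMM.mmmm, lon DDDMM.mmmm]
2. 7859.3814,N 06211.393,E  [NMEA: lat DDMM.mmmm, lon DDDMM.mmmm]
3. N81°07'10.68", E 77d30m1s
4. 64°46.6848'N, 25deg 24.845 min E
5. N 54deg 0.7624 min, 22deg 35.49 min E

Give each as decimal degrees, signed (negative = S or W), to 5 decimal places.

Point 1:
  Lat: degrees = first 2 digits = 27, minutes = 28.906; 27 + 28.906/60 = 27.481767
  N → positive
  λ: split at 3 digits → 027° and 7.445′; 27 + 7.445/60 = 27.124083
  E ⇒ keep positive
Point 2:
  Lat: split at 2 digits → 78° and 59.3814′; 78 + 59.3814/60 = 78.989690
  N ⇒ keep positive
  Lon: degrees = first 3 digits = 62, minutes = 11.393; 62 + 11.393/60 = 62.189883
  E ⇒ keep positive
Point 3:
  Lat: 81 + 7/60 + 10.68/3600 = 81.119633
  N ⇒ keep positive
  Longitude: 77° + 30/60 + 1/3600 = 77 + 0.500000 + 0.000278 = 77.500278
  E → positive
Point 4:
  φ: 46.6848′ = 0.778080°; total 64.778080
  N → positive
  Lon: 25 + 24.845/60 = 25.414083
  E → positive
Point 5:
  Latitude: 0.7624′ = 0.012707°; total 54.012707
  N → positive
  Longitude: 35.49′ = 0.591500°; total 22.591500
  E → positive

1. 27.48177, 27.12408
2. 78.98969, 62.18988
3. 81.11963, 77.50028
4. 64.77808, 25.41408
5. 54.01271, 22.59150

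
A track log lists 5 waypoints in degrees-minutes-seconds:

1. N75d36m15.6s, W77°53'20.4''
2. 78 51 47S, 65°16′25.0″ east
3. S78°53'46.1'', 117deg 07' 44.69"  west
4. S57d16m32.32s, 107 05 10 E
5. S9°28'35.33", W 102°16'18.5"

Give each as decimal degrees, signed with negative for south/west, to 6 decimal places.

Point 1:
  φ: 75 + 36/60 + 15.6/3600 = 75.6043333
  N ⇒ keep positive
  Lon: 77 + 53/60 + 20.4/3600 = 77.8890000
  W → negative
Point 2:
  Latitude: 51′ + 47″ = 51.78333′; 78 + 51.78333/60 = 78.8630556
  hemisphere S, so the sign is −
  λ: 16′ + 25″ = 16.41667′; 65 + 16.41667/60 = 65.2736111
  E → positive
Point 3:
  Latitude: 53′ + 46.1″ = 53.76833′; 78 + 53.76833/60 = 78.8961389
  S → negative
  Longitude: 117 + 7/60 + 44.69/3600 = 117.1290806
  hemisphere W, so the sign is −
Point 4:
  Latitude: 57 + 16/60 + 32.32/3600 = 57.2756444
  hemisphere S, so the sign is −
  Longitude: 5′ + 10″ = 5.16667′; 107 + 5.16667/60 = 107.0861111
  E → positive
Point 5:
  φ: 28′ + 35.33″ = 28.58883′; 9 + 28.58883/60 = 9.4764806
  S ⇒ negate
  Longitude: 102° + 16/60 + 18.5/3600 = 102 + 0.266667 + 0.005139 = 102.2718056
  W → negative

1. 75.604333, -77.889000
2. -78.863056, 65.273611
3. -78.896139, -117.129081
4. -57.275644, 107.086111
5. -9.476481, -102.271806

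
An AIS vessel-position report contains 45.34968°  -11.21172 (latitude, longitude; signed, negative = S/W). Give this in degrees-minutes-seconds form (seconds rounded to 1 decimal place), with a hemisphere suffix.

φ: 0.349680 × 60 = 20.98080′ → 20′, remainder × 60 = 58.848″
Longitude is negative → W; |value| = 11.211720
Lon: 0.211720 × 60 = 12.70320′ → 12′, remainder × 60 = 42.192″

45°20′58.8″ N, 11°12′42.2″ W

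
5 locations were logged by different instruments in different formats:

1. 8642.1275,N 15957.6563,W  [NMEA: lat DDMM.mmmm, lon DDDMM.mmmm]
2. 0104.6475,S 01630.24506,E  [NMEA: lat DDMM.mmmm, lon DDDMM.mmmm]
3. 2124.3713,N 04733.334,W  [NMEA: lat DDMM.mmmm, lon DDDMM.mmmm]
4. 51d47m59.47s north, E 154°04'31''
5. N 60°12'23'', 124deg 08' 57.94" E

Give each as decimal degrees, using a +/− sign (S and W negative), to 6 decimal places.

Point 1:
  Latitude: degrees = first 2 digits = 86, minutes = 42.1275; 86 + 42.1275/60 = 86.7021250
  N → positive
  Longitude: degrees = first 3 digits = 159, minutes = 57.6563; 159 + 57.6563/60 = 159.9609383
  W → negative
Point 2:
  φ: split at 2 digits → 01° and 4.6475′; 1 + 4.6475/60 = 1.0774583
  S ⇒ negate
  Lon: split at 3 digits → 016° and 30.24506′; 16 + 30.24506/60 = 16.5040843
  E ⇒ keep positive
Point 3:
  Latitude: split at 2 digits → 21° and 24.3713′; 21 + 24.3713/60 = 21.4061883
  N ⇒ keep positive
  Lon: split at 3 digits → 047° and 33.334′; 47 + 33.334/60 = 47.5555667
  W → negative
Point 4:
  Lat: 51° + 47/60 + 59.47/3600 = 51 + 0.783333 + 0.016519 = 51.7998528
  N → positive
  Lon: 4′ + 31″ = 4.51667′; 154 + 4.51667/60 = 154.0752778
  E → positive
Point 5:
  Latitude: 60° + 12/60 + 23/3600 = 60 + 0.200000 + 0.006389 = 60.2063889
  N ⇒ keep positive
  Longitude: 124 + 8/60 + 57.94/3600 = 124.1494278
  E → positive

1. 86.702125, -159.960938
2. -1.077458, 16.504084
3. 21.406188, -47.555567
4. 51.799853, 154.075278
5. 60.206389, 124.149428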